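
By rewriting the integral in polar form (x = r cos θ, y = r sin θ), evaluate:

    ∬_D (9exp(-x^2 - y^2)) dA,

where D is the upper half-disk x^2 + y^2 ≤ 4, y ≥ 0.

The region D is 0 ≤ r ≤ 2, 0 ≤ θ ≤ π in polar coordinates, where x = r cos(θ), y = r sin(θ), and dA = r dr dθ.

Under the substitution, the integrand becomes 9exp(-r^2), so

    ∬_D (9exp(-x^2 - y^2)) dA = ∫_{0}^{π} ∫_{0}^{2} (9exp(-r^2)) · r dr dθ.

Inner integral (in r): ∫_{0}^{2} (9exp(-r^2)) · r dr = 9/2 - 9exp(-4)/2.

Outer integral (in θ): ∫_{0}^{π} (9/2 - 9exp(-4)/2) dθ = -9π (1 - exp(4))exp(-4)/2.

Therefore ∬_D (9exp(-x^2 - y^2)) dA = -9π (1 - exp(4))exp(-4)/2.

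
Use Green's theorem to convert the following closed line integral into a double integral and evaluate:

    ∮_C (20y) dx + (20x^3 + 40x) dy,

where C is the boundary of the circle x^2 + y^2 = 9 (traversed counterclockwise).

Green's theorem converts the closed line integral into a double integral over the enclosed region D:

    ∮_C P dx + Q dy = ∬_D (∂Q/∂x - ∂P/∂y) dA.

Here P = 20y, Q = 20x^3 + 40x, so

    ∂Q/∂x = 60x^2 + 40,    ∂P/∂y = 20,
    ∂Q/∂x - ∂P/∂y = 60x^2 + 20.

D is the region x^2 + y^2 ≤ 9. Evaluating the double integral:

In polar coordinates (x = r cos θ, y = r sin θ, dA = r dr dθ) the integrand becomes 60r^2cos(θ)^2 + 20, so

    ∬_D (60x^2 + 20) dA = ∫_0^{2π} ∫_0^{3} (60r^2cos(θ)^2 + 20) · r dr dθ.

Inner (r from 0 to 3): 1215cos(θ)^2 + 90.
Outer (θ from 0 to 2π): 1395π.

Therefore ∮_C P dx + Q dy = 1395π.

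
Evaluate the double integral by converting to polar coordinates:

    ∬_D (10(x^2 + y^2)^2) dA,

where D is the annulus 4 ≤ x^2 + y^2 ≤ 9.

The region D is 2 ≤ r ≤ 3, 0 ≤ θ ≤ 2π in polar coordinates, where x = r cos(θ), y = r sin(θ), and dA = r dr dθ.

Under the substitution, the integrand becomes 10r^4, so

    ∬_D (10(x^2 + y^2)^2) dA = ∫_{0}^{2π} ∫_{2}^{3} (10r^4) · r dr dθ.

Inner integral (in r): ∫_{2}^{3} (10r^4) · r dr = 3325/3.

Outer integral (in θ): ∫_{0}^{2π} (3325/3) dθ = 6650π/3.

Therefore ∬_D (10(x^2 + y^2)^2) dA = 6650π/3.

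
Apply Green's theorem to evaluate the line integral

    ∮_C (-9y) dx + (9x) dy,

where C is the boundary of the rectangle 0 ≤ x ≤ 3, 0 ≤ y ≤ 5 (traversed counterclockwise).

Green's theorem converts the closed line integral into a double integral over the enclosed region D:

    ∮_C P dx + Q dy = ∬_D (∂Q/∂x - ∂P/∂y) dA.

Here P = -9y, Q = 9x, so

    ∂Q/∂x = 9,    ∂P/∂y = -9,
    ∂Q/∂x - ∂P/∂y = 18.

D is the region 0 ≤ x ≤ 3, 0 ≤ y ≤ 5. Evaluating the double integral:

    ∬_D (18) dA = ∫_0^{3} ∫_0^{5} (18) dy dx.

Inner (y from 0 to 5): 90.
Outer (x from 0 to 3): 270.

Therefore ∮_C P dx + Q dy = 270.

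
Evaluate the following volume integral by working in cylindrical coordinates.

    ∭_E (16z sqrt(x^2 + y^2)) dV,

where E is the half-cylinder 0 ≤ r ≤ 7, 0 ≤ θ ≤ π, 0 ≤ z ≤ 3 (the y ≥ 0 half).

In cylindrical coordinates, x = r cos(θ), y = r sin(θ), z = z, and dV = r dr dθ dz.

The integrand becomes 16r z, so

    ∭_E (16z sqrt(x^2 + y^2)) dV = ∫_{0}^{π} ∫_{0}^{7} ∫_{0}^{3} (16r z) · r dz dr dθ.

Inner (z): 72r^2.
Middle (r from 0 to 7): 8232.
Outer (θ): 8232π.

Therefore the triple integral equals 8232π.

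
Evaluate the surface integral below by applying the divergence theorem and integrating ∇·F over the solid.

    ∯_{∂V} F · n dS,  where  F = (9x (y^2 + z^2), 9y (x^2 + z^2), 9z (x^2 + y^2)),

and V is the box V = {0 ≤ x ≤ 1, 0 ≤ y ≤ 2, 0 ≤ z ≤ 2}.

By the divergence theorem,

    ∯_{∂V} F · n dS = ∭_V (∇ · F) dV.

Compute the divergence:
    ∇ · F = ∂F_x/∂x + ∂F_y/∂y + ∂F_z/∂z = 9y^2 + 9z^2 + 9x^2 + 9z^2 + 9x^2 + 9y^2 = 18x^2 + 18y^2 + 18z^2.

V is a rectangular box, so dV = dx dy dz with 0 ≤ x ≤ 1, 0 ≤ y ≤ 2, 0 ≤ z ≤ 2.

Integrate (18x^2 + 18y^2 + 18z^2) over V as an iterated integral:

    ∭_V (∇·F) dV = ∫_0^{1} ∫_0^{2} ∫_0^{2} (18x^2 + 18y^2 + 18z^2) dz dy dx.

Inner (z from 0 to 2): 36x^2 + 36y^2 + 48.
Middle (y from 0 to 2): 72x^2 + 192.
Outer (x from 0 to 1): 216.

Therefore ∯_{∂V} F · n dS = 216.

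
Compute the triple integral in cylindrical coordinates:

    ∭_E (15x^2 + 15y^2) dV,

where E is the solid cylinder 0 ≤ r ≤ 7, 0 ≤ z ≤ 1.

In cylindrical coordinates, x = r cos(θ), y = r sin(θ), z = z, and dV = r dr dθ dz.

The integrand becomes 15r^2, so

    ∭_E (15x^2 + 15y^2) dV = ∫_{0}^{2π} ∫_{0}^{7} ∫_{0}^{1} (15r^2) · r dz dr dθ.

Inner (z): 15r^3.
Middle (r from 0 to 7): 36015/4.
Outer (θ): 36015π/2.

Therefore the triple integral equals 36015π/2.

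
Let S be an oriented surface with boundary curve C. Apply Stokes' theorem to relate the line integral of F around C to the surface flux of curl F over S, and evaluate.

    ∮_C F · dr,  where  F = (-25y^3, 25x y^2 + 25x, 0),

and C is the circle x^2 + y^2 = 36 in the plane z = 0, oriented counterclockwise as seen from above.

Let S be the flat disk x^2 + y^2 ≤ 36 in the plane z = 0, with upward unit normal n̂ = ẑ. By Stokes' theorem,

    ∮_C F · dr = ∬_S (∇ × F) · n̂ dS = ∬_D (curl F)_z dA,

where D is the disk x^2 + y^2 ≤ 36.

Compute the curl of F = (-25y^3, 25x y^2 + 25x, 0):
    (∇ × F)_x = ∂F_z/∂y - ∂F_y/∂z = 0,
    (∇ × F)_y = ∂F_x/∂z - ∂F_z/∂x = 0,
    (∇ × F)_z = ∂F_y/∂x - ∂F_x/∂y = 100y^2 + 25.

On z = 0, (curl F)_z = 100y^2 + 25.

Convert to polar (x = r cos θ, y = r sin θ, dA = r dr dθ); the integrand becomes 100r^2sin(θ)^2 + 25, so

    ∬_D (curl F)_z dA = ∫_0^{2π} ∫_0^{6} (100r^2sin(θ)^2 + 25) · r dr dθ.

Inner (r from 0 to 6): 32400sin(θ)^2 + 450.
Outer (θ from 0 to 2π): 33300π.

Therefore ∮_C F · dr = 33300π.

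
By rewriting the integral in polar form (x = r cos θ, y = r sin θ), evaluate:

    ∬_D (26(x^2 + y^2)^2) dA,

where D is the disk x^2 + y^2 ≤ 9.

The region D is 0 ≤ r ≤ 3, 0 ≤ θ ≤ 2π in polar coordinates, where x = r cos(θ), y = r sin(θ), and dA = r dr dθ.

Under the substitution, the integrand becomes 26r^4, so

    ∬_D (26(x^2 + y^2)^2) dA = ∫_{0}^{2π} ∫_{0}^{3} (26r^4) · r dr dθ.

Inner integral (in r): ∫_{0}^{3} (26r^4) · r dr = 3159.

Outer integral (in θ): ∫_{0}^{2π} (3159) dθ = 6318π.

Therefore ∬_D (26(x^2 + y^2)^2) dA = 6318π.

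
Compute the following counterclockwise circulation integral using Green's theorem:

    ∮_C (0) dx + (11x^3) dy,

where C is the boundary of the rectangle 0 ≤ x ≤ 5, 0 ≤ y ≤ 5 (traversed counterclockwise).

Green's theorem converts the closed line integral into a double integral over the enclosed region D:

    ∮_C P dx + Q dy = ∬_D (∂Q/∂x - ∂P/∂y) dA.

Here P = 0, Q = 11x^3, so

    ∂Q/∂x = 33x^2,    ∂P/∂y = 0,
    ∂Q/∂x - ∂P/∂y = 33x^2.

D is the region 0 ≤ x ≤ 5, 0 ≤ y ≤ 5. Evaluating the double integral:

    ∬_D (33x^2) dA = ∫_0^{5} ∫_0^{5} (33x^2) dy dx.

Inner (y from 0 to 5): 165x^2.
Outer (x from 0 to 5): 6875.

Therefore ∮_C P dx + Q dy = 6875.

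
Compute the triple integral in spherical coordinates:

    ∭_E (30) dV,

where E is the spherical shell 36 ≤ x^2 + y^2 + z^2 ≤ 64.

In spherical coordinates, x = ρ sin(φ) cos(θ), y = ρ sin(φ) sin(θ), z = ρ cos(φ), and dV = ρ^2 sin(φ) dρ dφ dθ.

The integrand becomes 30, so

    ∭_E (30) dV = ∫_{0}^{2π} ∫_{0}^{π} ∫_{6}^{8} (30) · ρ^2 sin(φ) dρ dφ dθ.

Inner (ρ): 2960sin(φ).
Middle (φ): 5920.
Outer (θ): 11840π.

Therefore the triple integral equals 11840π.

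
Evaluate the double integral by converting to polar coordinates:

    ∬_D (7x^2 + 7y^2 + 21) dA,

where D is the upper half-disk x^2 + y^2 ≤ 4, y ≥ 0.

The region D is 0 ≤ r ≤ 2, 0 ≤ θ ≤ π in polar coordinates, where x = r cos(θ), y = r sin(θ), and dA = r dr dθ.

Under the substitution, the integrand becomes 7r^2 + 21, so

    ∬_D (7x^2 + 7y^2 + 21) dA = ∫_{0}^{π} ∫_{0}^{2} (7r^2 + 21) · r dr dθ.

Inner integral (in r): ∫_{0}^{2} (7r^2 + 21) · r dr = 70.

Outer integral (in θ): ∫_{0}^{π} (70) dθ = 70π.

Therefore ∬_D (7x^2 + 7y^2 + 21) dA = 70π.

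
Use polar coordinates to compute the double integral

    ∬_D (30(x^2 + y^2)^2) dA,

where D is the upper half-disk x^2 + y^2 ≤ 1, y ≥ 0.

The region D is 0 ≤ r ≤ 1, 0 ≤ θ ≤ π in polar coordinates, where x = r cos(θ), y = r sin(θ), and dA = r dr dθ.

Under the substitution, the integrand becomes 30r^4, so

    ∬_D (30(x^2 + y^2)^2) dA = ∫_{0}^{π} ∫_{0}^{1} (30r^4) · r dr dθ.

Inner integral (in r): ∫_{0}^{1} (30r^4) · r dr = 5.

Outer integral (in θ): ∫_{0}^{π} (5) dθ = 5π.

Therefore ∬_D (30(x^2 + y^2)^2) dA = 5π.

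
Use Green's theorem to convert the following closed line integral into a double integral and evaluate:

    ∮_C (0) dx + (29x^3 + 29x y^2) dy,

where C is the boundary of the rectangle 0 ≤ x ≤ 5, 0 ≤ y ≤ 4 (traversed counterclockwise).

Green's theorem converts the closed line integral into a double integral over the enclosed region D:

    ∮_C P dx + Q dy = ∬_D (∂Q/∂x - ∂P/∂y) dA.

Here P = 0, Q = 29x^3 + 29x y^2, so

    ∂Q/∂x = 87x^2 + 29y^2,    ∂P/∂y = 0,
    ∂Q/∂x - ∂P/∂y = 87x^2 + 29y^2.

D is the region 0 ≤ x ≤ 5, 0 ≤ y ≤ 4. Evaluating the double integral:

    ∬_D (87x^2 + 29y^2) dA = ∫_0^{5} ∫_0^{4} (87x^2 + 29y^2) dy dx.

Inner (y from 0 to 4): 348x^2 + 1856/3.
Outer (x from 0 to 5): 52780/3.

Therefore ∮_C P dx + Q dy = 52780/3.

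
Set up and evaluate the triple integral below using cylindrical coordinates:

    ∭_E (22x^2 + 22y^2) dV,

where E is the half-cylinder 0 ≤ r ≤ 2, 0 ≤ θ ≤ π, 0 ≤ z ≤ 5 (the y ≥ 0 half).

In cylindrical coordinates, x = r cos(θ), y = r sin(θ), z = z, and dV = r dr dθ dz.

The integrand becomes 22r^2, so

    ∭_E (22x^2 + 22y^2) dV = ∫_{0}^{π} ∫_{0}^{2} ∫_{0}^{5} (22r^2) · r dz dr dθ.

Inner (z): 110r^3.
Middle (r from 0 to 2): 440.
Outer (θ): 440π.

Therefore the triple integral equals 440π.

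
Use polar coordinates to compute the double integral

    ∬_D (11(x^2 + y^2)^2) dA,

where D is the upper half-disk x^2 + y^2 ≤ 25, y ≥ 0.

The region D is 0 ≤ r ≤ 5, 0 ≤ θ ≤ π in polar coordinates, where x = r cos(θ), y = r sin(θ), and dA = r dr dθ.

Under the substitution, the integrand becomes 11r^4, so

    ∬_D (11(x^2 + y^2)^2) dA = ∫_{0}^{π} ∫_{0}^{5} (11r^4) · r dr dθ.

Inner integral (in r): ∫_{0}^{5} (11r^4) · r dr = 171875/6.

Outer integral (in θ): ∫_{0}^{π} (171875/6) dθ = 171875π/6.

Therefore ∬_D (11(x^2 + y^2)^2) dA = 171875π/6.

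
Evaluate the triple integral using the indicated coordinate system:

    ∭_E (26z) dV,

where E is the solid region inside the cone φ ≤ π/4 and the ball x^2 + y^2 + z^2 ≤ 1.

In spherical coordinates, x = ρ sin(φ) cos(θ), y = ρ sin(φ) sin(θ), z = ρ cos(φ), and dV = ρ^2 sin(φ) dρ dφ dθ.

The integrand becomes 26ρ cos(φ), so

    ∭_E (26z) dV = ∫_{0}^{2π} ∫_{0}^{π/4} ∫_{0}^{1} (26ρ cos(φ)) · ρ^2 sin(φ) dρ dφ dθ.

Inner (ρ): 13sin(2φ)/4.
Middle (φ): 13/8.
Outer (θ): 13π/4.

Therefore the triple integral equals 13π/4.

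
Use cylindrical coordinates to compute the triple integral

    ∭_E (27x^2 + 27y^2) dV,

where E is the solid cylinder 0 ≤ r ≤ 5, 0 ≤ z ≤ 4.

In cylindrical coordinates, x = r cos(θ), y = r sin(θ), z = z, and dV = r dr dθ dz.

The integrand becomes 27r^2, so

    ∭_E (27x^2 + 27y^2) dV = ∫_{0}^{2π} ∫_{0}^{5} ∫_{0}^{4} (27r^2) · r dz dr dθ.

Inner (z): 108r^3.
Middle (r from 0 to 5): 16875.
Outer (θ): 33750π.

Therefore the triple integral equals 33750π.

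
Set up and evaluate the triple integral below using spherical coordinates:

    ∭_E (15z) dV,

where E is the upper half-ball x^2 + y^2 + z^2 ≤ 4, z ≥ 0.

In spherical coordinates, x = ρ sin(φ) cos(θ), y = ρ sin(φ) sin(θ), z = ρ cos(φ), and dV = ρ^2 sin(φ) dρ dφ dθ.

The integrand becomes 15ρ cos(φ), so

    ∭_E (15z) dV = ∫_{0}^{2π} ∫_{0}^{π/2} ∫_{0}^{2} (15ρ cos(φ)) · ρ^2 sin(φ) dρ dφ dθ.

Inner (ρ): 30sin(2φ).
Middle (φ): 30.
Outer (θ): 60π.

Therefore the triple integral equals 60π.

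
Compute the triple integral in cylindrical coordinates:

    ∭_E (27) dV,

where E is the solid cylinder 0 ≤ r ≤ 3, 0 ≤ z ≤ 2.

In cylindrical coordinates, x = r cos(θ), y = r sin(θ), z = z, and dV = r dr dθ dz.

The integrand becomes 27, so

    ∭_E (27) dV = ∫_{0}^{2π} ∫_{0}^{3} ∫_{0}^{2} (27) · r dz dr dθ.

Inner (z): 54r.
Middle (r from 0 to 3): 243.
Outer (θ): 486π.

Therefore the triple integral equals 486π.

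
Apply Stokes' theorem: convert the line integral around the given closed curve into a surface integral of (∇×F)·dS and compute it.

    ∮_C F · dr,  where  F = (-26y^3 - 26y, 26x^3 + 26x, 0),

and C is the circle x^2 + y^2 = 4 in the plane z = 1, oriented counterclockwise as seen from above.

Let S be the flat disk x^2 + y^2 ≤ 4 in the plane z = 1, with upward unit normal n̂ = ẑ. By Stokes' theorem,

    ∮_C F · dr = ∬_S (∇ × F) · n̂ dS = ∬_D (curl F)_z dA,

where D is the disk x^2 + y^2 ≤ 4.

Compute the curl of F = (-26y^3 - 26y, 26x^3 + 26x, 0):
    (∇ × F)_x = ∂F_z/∂y - ∂F_y/∂z = 0,
    (∇ × F)_y = ∂F_x/∂z - ∂F_z/∂x = 0,
    (∇ × F)_z = ∂F_y/∂x - ∂F_x/∂y = 78x^2 + 78y^2 + 52.

On z = 1, (curl F)_z = 78x^2 + 78y^2 + 52.

Convert to polar (x = r cos θ, y = r sin θ, dA = r dr dθ); the integrand becomes 78r^2 + 52, so

    ∬_D (curl F)_z dA = ∫_0^{2π} ∫_0^{2} (78r^2 + 52) · r dr dθ.

Inner (r from 0 to 2): 416.
Outer (θ from 0 to 2π): 832π.

Therefore ∮_C F · dr = 832π.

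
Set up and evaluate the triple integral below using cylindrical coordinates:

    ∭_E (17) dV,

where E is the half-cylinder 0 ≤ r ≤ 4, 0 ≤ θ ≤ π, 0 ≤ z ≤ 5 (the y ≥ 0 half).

In cylindrical coordinates, x = r cos(θ), y = r sin(θ), z = z, and dV = r dr dθ dz.

The integrand becomes 17, so

    ∭_E (17) dV = ∫_{0}^{π} ∫_{0}^{4} ∫_{0}^{5} (17) · r dz dr dθ.

Inner (z): 85r.
Middle (r from 0 to 4): 680.
Outer (θ): 680π.

Therefore the triple integral equals 680π.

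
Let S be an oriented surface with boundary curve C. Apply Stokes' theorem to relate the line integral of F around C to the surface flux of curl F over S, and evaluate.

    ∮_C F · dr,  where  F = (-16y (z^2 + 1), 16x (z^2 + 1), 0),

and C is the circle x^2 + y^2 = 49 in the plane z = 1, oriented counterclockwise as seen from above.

Let S be the flat disk x^2 + y^2 ≤ 49 in the plane z = 1, with upward unit normal n̂ = ẑ. By Stokes' theorem,

    ∮_C F · dr = ∬_S (∇ × F) · n̂ dS = ∬_D (curl F)_z dA,

where D is the disk x^2 + y^2 ≤ 49.

Compute the curl of F = (-16y (z^2 + 1), 16x (z^2 + 1), 0):
    (∇ × F)_x = ∂F_z/∂y - ∂F_y/∂z = -32x z,
    (∇ × F)_y = ∂F_x/∂z - ∂F_z/∂x = -32y z,
    (∇ × F)_z = ∂F_y/∂x - ∂F_x/∂y = 32z^2 + 32.

On z = 1, (curl F)_z = 64.

Convert to polar (x = r cos θ, y = r sin θ, dA = r dr dθ); the integrand becomes 64, so

    ∬_D (curl F)_z dA = ∫_0^{2π} ∫_0^{7} (64) · r dr dθ.

Inner (r from 0 to 7): 1568.
Outer (θ from 0 to 2π): 3136π.

Therefore ∮_C F · dr = 3136π.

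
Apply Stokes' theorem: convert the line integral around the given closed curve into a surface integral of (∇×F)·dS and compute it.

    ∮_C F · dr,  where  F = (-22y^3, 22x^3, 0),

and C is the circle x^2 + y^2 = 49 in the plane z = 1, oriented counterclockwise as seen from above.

Let S be the flat disk x^2 + y^2 ≤ 49 in the plane z = 1, with upward unit normal n̂ = ẑ. By Stokes' theorem,

    ∮_C F · dr = ∬_S (∇ × F) · n̂ dS = ∬_D (curl F)_z dA,

where D is the disk x^2 + y^2 ≤ 49.

Compute the curl of F = (-22y^3, 22x^3, 0):
    (∇ × F)_x = ∂F_z/∂y - ∂F_y/∂z = 0,
    (∇ × F)_y = ∂F_x/∂z - ∂F_z/∂x = 0,
    (∇ × F)_z = ∂F_y/∂x - ∂F_x/∂y = 66x^2 + 66y^2.

On z = 1, (curl F)_z = 66x^2 + 66y^2.

Convert to polar (x = r cos θ, y = r sin θ, dA = r dr dθ); the integrand becomes 66r^2, so

    ∬_D (curl F)_z dA = ∫_0^{2π} ∫_0^{7} (66r^2) · r dr dθ.

Inner (r from 0 to 7): 79233/2.
Outer (θ from 0 to 2π): 79233π.

Therefore ∮_C F · dr = 79233π.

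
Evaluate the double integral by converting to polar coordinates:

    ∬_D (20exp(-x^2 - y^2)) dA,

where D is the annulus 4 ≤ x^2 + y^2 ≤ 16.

The region D is 2 ≤ r ≤ 4, 0 ≤ θ ≤ 2π in polar coordinates, where x = r cos(θ), y = r sin(θ), and dA = r dr dθ.

Under the substitution, the integrand becomes 20exp(-r^2), so

    ∬_D (20exp(-x^2 - y^2)) dA = ∫_{0}^{2π} ∫_{2}^{4} (20exp(-r^2)) · r dr dθ.

Inner integral (in r): ∫_{2}^{4} (20exp(-r^2)) · r dr = -(10 - 10exp(12))exp(-16).

Outer integral (in θ): ∫_{0}^{2π} (-(10 - 10exp(12))exp(-16)) dθ = -20π (1 - exp(12))exp(-16).

Therefore ∬_D (20exp(-x^2 - y^2)) dA = -20π (1 - exp(12))exp(-16).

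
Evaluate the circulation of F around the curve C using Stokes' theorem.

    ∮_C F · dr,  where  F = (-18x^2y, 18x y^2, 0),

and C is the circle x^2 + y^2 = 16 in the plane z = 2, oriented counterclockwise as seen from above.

Let S be the flat disk x^2 + y^2 ≤ 16 in the plane z = 2, with upward unit normal n̂ = ẑ. By Stokes' theorem,

    ∮_C F · dr = ∬_S (∇ × F) · n̂ dS = ∬_D (curl F)_z dA,

where D is the disk x^2 + y^2 ≤ 16.

Compute the curl of F = (-18x^2y, 18x y^2, 0):
    (∇ × F)_x = ∂F_z/∂y - ∂F_y/∂z = 0,
    (∇ × F)_y = ∂F_x/∂z - ∂F_z/∂x = 0,
    (∇ × F)_z = ∂F_y/∂x - ∂F_x/∂y = 18x^2 + 18y^2.

On z = 2, (curl F)_z = 18x^2 + 18y^2.

Convert to polar (x = r cos θ, y = r sin θ, dA = r dr dθ); the integrand becomes 18r^2, so

    ∬_D (curl F)_z dA = ∫_0^{2π} ∫_0^{4} (18r^2) · r dr dθ.

Inner (r from 0 to 4): 1152.
Outer (θ from 0 to 2π): 2304π.

Therefore ∮_C F · dr = 2304π.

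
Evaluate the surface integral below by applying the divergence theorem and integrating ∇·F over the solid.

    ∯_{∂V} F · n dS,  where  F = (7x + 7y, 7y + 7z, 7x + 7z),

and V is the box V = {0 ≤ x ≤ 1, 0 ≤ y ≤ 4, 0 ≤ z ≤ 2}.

By the divergence theorem,

    ∯_{∂V} F · n dS = ∭_V (∇ · F) dV.

Compute the divergence:
    ∇ · F = ∂F_x/∂x + ∂F_y/∂y + ∂F_z/∂z = 7 + 7 + 7 = 21.

V is a rectangular box, so dV = dx dy dz with 0 ≤ x ≤ 1, 0 ≤ y ≤ 4, 0 ≤ z ≤ 2.

Integrate (21) over V as an iterated integral:

    ∭_V (∇·F) dV = ∫_0^{1} ∫_0^{4} ∫_0^{2} (21) dz dy dx.

Inner (z from 0 to 2): 42.
Middle (y from 0 to 4): 168.
Outer (x from 0 to 1): 168.

Therefore ∯_{∂V} F · n dS = 168.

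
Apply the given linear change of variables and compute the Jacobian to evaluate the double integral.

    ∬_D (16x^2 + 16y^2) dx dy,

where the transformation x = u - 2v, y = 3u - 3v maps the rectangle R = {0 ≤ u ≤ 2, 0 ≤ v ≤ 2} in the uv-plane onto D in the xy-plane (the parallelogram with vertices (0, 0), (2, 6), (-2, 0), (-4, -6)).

Compute the Jacobian determinant of (x, y) with respect to (u, v):

    ∂(x,y)/∂(u,v) = | 1  -2 | = (1)(-3) - (-2)(3) = 3.
                   | 3  -3 |

Its absolute value is |J| = 3 (the area scaling factor).

Substituting x = u - 2v, y = 3u - 3v into the integrand,

    16x^2 + 16y^2 → 160u^2 - 352u v + 208v^2,

so the integral becomes

    ∬_R (160u^2 - 352u v + 208v^2) · |J| du dv = ∫_0^2 ∫_0^2 (480u^2 - 1056u v + 624v^2) dv du.

Inner (v): 960u^2 - 2112u + 1664.
Outer (u): 1664.

Therefore ∬_D (16x^2 + 16y^2) dx dy = 1664.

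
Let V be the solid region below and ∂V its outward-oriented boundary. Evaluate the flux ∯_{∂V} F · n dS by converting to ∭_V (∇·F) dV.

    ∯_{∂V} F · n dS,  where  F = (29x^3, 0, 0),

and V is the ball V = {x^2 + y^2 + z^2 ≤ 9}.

By the divergence theorem,

    ∯_{∂V} F · n dS = ∭_V (∇ · F) dV.

Compute the divergence:
    ∇ · F = ∂F_x/∂x + ∂F_y/∂y + ∂F_z/∂z = 87x^2 + 0 + 0 = 87x^2.

In spherical coordinates, x = ρ sin(φ) cos(θ), y = ρ sin(φ) sin(θ), z = ρ cos(φ), dV = ρ^2 sin(φ) dρ dφ dθ, with 0 ≤ ρ ≤ 3, 0 ≤ φ ≤ π, 0 ≤ θ ≤ 2π.

The integrand, after substitution and multiplying by the volume element, becomes (87ρ^2sin(φ)^2cos(θ)^2) · ρ^2 sin(φ), so

    ∭_V (∇·F) dV = ∫_0^{2π} ∫_0^{π} ∫_0^{3} (87ρ^2sin(φ)^2cos(θ)^2) · ρ^2 sin(φ) dρ dφ dθ.

Inner (ρ from 0 to 3): 21141sin(φ)^3cos(θ)^2/5.
Middle (φ from 0 to π): 28188cos(θ)^2/5.
Outer (θ from 0 to 2π): 28188π/5.

Therefore ∯_{∂V} F · n dS = 28188π/5.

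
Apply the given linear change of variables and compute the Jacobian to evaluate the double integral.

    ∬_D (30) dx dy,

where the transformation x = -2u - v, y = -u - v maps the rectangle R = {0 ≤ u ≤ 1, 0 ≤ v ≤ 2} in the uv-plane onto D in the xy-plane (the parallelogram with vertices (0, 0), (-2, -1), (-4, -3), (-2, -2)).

Compute the Jacobian determinant of (x, y) with respect to (u, v):

    ∂(x,y)/∂(u,v) = | -2  -1 | = (-2)(-1) - (-1)(-1) = 1.
                   | -1  -1 |

Its absolute value is |J| = 1 (the area scaling factor).

Substituting x = -2u - v, y = -u - v into the integrand,

    30 → 30,

so the integral becomes

    ∬_R (30) · |J| du dv = ∫_0^1 ∫_0^2 (30) dv du.

Inner (v): 60.
Outer (u): 60.

Therefore ∬_D (30) dx dy = 60.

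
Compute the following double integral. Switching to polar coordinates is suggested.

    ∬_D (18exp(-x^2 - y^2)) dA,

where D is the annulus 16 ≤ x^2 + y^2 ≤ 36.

The region D is 4 ≤ r ≤ 6, 0 ≤ θ ≤ 2π in polar coordinates, where x = r cos(θ), y = r sin(θ), and dA = r dr dθ.

Under the substitution, the integrand becomes 18exp(-r^2), so

    ∬_D (18exp(-x^2 - y^2)) dA = ∫_{0}^{2π} ∫_{4}^{6} (18exp(-r^2)) · r dr dθ.

Inner integral (in r): ∫_{4}^{6} (18exp(-r^2)) · r dr = -(9 - 9exp(20))exp(-36).

Outer integral (in θ): ∫_{0}^{2π} (-(9 - 9exp(20))exp(-36)) dθ = -18π (1 - exp(20))exp(-36).

Therefore ∬_D (18exp(-x^2 - y^2)) dA = -18π (1 - exp(20))exp(-36).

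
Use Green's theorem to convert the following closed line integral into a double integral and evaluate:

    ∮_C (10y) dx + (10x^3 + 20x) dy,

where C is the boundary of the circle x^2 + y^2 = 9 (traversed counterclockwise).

Green's theorem converts the closed line integral into a double integral over the enclosed region D:

    ∮_C P dx + Q dy = ∬_D (∂Q/∂x - ∂P/∂y) dA.

Here P = 10y, Q = 10x^3 + 20x, so

    ∂Q/∂x = 30x^2 + 20,    ∂P/∂y = 10,
    ∂Q/∂x - ∂P/∂y = 30x^2 + 10.

D is the region x^2 + y^2 ≤ 9. Evaluating the double integral:

In polar coordinates (x = r cos θ, y = r sin θ, dA = r dr dθ) the integrand becomes 30r^2cos(θ)^2 + 10, so

    ∬_D (30x^2 + 10) dA = ∫_0^{2π} ∫_0^{3} (30r^2cos(θ)^2 + 10) · r dr dθ.

Inner (r from 0 to 3): 1215cos(θ)^2/2 + 45.
Outer (θ from 0 to 2π): 1395π/2.

Therefore ∮_C P dx + Q dy = 1395π/2.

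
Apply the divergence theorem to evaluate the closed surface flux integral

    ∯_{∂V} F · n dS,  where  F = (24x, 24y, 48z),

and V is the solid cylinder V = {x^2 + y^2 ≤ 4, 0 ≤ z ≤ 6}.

By the divergence theorem,

    ∯_{∂V} F · n dS = ∭_V (∇ · F) dV.

Compute the divergence:
    ∇ · F = ∂F_x/∂x + ∂F_y/∂y + ∂F_z/∂z = 24 + 24 + 48 = 96.

In cylindrical coordinates, x = r cos(θ), y = r sin(θ), z = z, dV = r dr dθ dz, with 0 ≤ r ≤ 2, 0 ≤ θ ≤ 2π, 0 ≤ z ≤ 6.

The integrand, after substitution and multiplying by the volume element, becomes (96) · r, so

    ∭_V (∇·F) dV = ∫_0^{2π} ∫_0^{2} ∫_0^{6} (96) · r dz dr dθ.

Inner (z from 0 to 6): 576r.
Middle (r from 0 to 2): 1152.
Outer (θ from 0 to 2π): 2304π.

Therefore ∯_{∂V} F · n dS = 2304π.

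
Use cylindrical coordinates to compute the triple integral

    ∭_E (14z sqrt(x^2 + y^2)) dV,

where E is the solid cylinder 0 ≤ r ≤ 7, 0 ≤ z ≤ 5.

In cylindrical coordinates, x = r cos(θ), y = r sin(θ), z = z, and dV = r dr dθ dz.

The integrand becomes 14r z, so

    ∭_E (14z sqrt(x^2 + y^2)) dV = ∫_{0}^{2π} ∫_{0}^{7} ∫_{0}^{5} (14r z) · r dz dr dθ.

Inner (z): 175r^2.
Middle (r from 0 to 7): 60025/3.
Outer (θ): 120050π/3.

Therefore the triple integral equals 120050π/3.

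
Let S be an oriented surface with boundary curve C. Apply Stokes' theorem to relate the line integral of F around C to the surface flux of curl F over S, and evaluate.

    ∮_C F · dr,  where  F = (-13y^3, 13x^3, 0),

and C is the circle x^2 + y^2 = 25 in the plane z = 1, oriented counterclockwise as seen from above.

Let S be the flat disk x^2 + y^2 ≤ 25 in the plane z = 1, with upward unit normal n̂ = ẑ. By Stokes' theorem,

    ∮_C F · dr = ∬_S (∇ × F) · n̂ dS = ∬_D (curl F)_z dA,

where D is the disk x^2 + y^2 ≤ 25.

Compute the curl of F = (-13y^3, 13x^3, 0):
    (∇ × F)_x = ∂F_z/∂y - ∂F_y/∂z = 0,
    (∇ × F)_y = ∂F_x/∂z - ∂F_z/∂x = 0,
    (∇ × F)_z = ∂F_y/∂x - ∂F_x/∂y = 39x^2 + 39y^2.

On z = 1, (curl F)_z = 39x^2 + 39y^2.

Convert to polar (x = r cos θ, y = r sin θ, dA = r dr dθ); the integrand becomes 39r^2, so

    ∬_D (curl F)_z dA = ∫_0^{2π} ∫_0^{5} (39r^2) · r dr dθ.

Inner (r from 0 to 5): 24375/4.
Outer (θ from 0 to 2π): 24375π/2.

Therefore ∮_C F · dr = 24375π/2.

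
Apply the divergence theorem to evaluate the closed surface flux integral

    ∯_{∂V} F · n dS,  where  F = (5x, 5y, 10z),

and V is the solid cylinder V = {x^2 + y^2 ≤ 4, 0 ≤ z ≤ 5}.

By the divergence theorem,

    ∯_{∂V} F · n dS = ∭_V (∇ · F) dV.

Compute the divergence:
    ∇ · F = ∂F_x/∂x + ∂F_y/∂y + ∂F_z/∂z = 5 + 5 + 10 = 20.

In cylindrical coordinates, x = r cos(θ), y = r sin(θ), z = z, dV = r dr dθ dz, with 0 ≤ r ≤ 2, 0 ≤ θ ≤ 2π, 0 ≤ z ≤ 5.

The integrand, after substitution and multiplying by the volume element, becomes (20) · r, so

    ∭_V (∇·F) dV = ∫_0^{2π} ∫_0^{2} ∫_0^{5} (20) · r dz dr dθ.

Inner (z from 0 to 5): 100r.
Middle (r from 0 to 2): 200.
Outer (θ from 0 to 2π): 400π.

Therefore ∯_{∂V} F · n dS = 400π.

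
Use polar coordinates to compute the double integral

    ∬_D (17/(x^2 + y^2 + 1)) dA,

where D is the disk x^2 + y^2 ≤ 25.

The region D is 0 ≤ r ≤ 5, 0 ≤ θ ≤ 2π in polar coordinates, where x = r cos(θ), y = r sin(θ), and dA = r dr dθ.

Under the substitution, the integrand becomes 17/(r^2 + 1), so

    ∬_D (17/(x^2 + y^2 + 1)) dA = ∫_{0}^{2π} ∫_{0}^{5} (17/(r^2 + 1)) · r dr dθ.

Inner integral (in r): ∫_{0}^{5} (17/(r^2 + 1)) · r dr = 17log(26)/2.

Outer integral (in θ): ∫_{0}^{2π} (17log(26)/2) dθ = 17π log(26).

Therefore ∬_D (17/(x^2 + y^2 + 1)) dA = 17π log(26).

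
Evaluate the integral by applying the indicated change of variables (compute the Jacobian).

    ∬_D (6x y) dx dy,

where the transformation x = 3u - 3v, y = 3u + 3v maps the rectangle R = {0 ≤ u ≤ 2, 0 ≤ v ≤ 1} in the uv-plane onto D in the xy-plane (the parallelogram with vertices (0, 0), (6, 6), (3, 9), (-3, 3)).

Compute the Jacobian determinant of (x, y) with respect to (u, v):

    ∂(x,y)/∂(u,v) = | 3  -3 | = (3)(3) - (-3)(3) = 18.
                   | 3  3 |

Its absolute value is |J| = 18 (the area scaling factor).

Substituting x = 3u - 3v, y = 3u + 3v into the integrand,

    6x y → 54u^2 - 54v^2,

so the integral becomes

    ∬_R (54u^2 - 54v^2) · |J| du dv = ∫_0^2 ∫_0^1 (972u^2 - 972v^2) dv du.

Inner (v): 972u^2 - 324.
Outer (u): 1944.

Therefore ∬_D (6x y) dx dy = 1944.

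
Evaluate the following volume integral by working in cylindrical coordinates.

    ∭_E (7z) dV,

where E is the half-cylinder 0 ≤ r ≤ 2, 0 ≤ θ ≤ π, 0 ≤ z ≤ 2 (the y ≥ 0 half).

In cylindrical coordinates, x = r cos(θ), y = r sin(θ), z = z, and dV = r dr dθ dz.

The integrand becomes 7z, so

    ∭_E (7z) dV = ∫_{0}^{π} ∫_{0}^{2} ∫_{0}^{2} (7z) · r dz dr dθ.

Inner (z): 14r.
Middle (r from 0 to 2): 28.
Outer (θ): 28π.

Therefore the triple integral equals 28π.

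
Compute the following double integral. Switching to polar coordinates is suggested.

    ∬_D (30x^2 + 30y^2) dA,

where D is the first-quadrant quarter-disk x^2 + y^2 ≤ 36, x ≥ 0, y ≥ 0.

The region D is 0 ≤ r ≤ 6, 0 ≤ θ ≤ π/2 in polar coordinates, where x = r cos(θ), y = r sin(θ), and dA = r dr dθ.

Under the substitution, the integrand becomes 30r^2, so

    ∬_D (30x^2 + 30y^2) dA = ∫_{0}^{π/2} ∫_{0}^{6} (30r^2) · r dr dθ.

Inner integral (in r): ∫_{0}^{6} (30r^2) · r dr = 9720.

Outer integral (in θ): ∫_{0}^{π/2} (9720) dθ = 4860π.

Therefore ∬_D (30x^2 + 30y^2) dA = 4860π.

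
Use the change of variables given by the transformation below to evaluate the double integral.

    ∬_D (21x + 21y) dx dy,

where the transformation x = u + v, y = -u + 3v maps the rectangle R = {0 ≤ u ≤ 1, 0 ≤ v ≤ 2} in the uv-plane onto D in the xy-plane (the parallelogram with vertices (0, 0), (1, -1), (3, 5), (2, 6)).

Compute the Jacobian determinant of (x, y) with respect to (u, v):

    ∂(x,y)/∂(u,v) = | 1  1 | = (1)(3) - (1)(-1) = 4.
                   | -1  3 |

Its absolute value is |J| = 4 (the area scaling factor).

Substituting x = u + v, y = -u + 3v into the integrand,

    21x + 21y → 84v,

so the integral becomes

    ∬_R (84v) · |J| du dv = ∫_0^1 ∫_0^2 (336v) dv du.

Inner (v): 672.
Outer (u): 672.

Therefore ∬_D (21x + 21y) dx dy = 672.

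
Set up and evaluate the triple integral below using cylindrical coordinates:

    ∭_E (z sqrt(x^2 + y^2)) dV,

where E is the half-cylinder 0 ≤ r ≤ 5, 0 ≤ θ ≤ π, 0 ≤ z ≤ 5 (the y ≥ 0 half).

In cylindrical coordinates, x = r cos(θ), y = r sin(θ), z = z, and dV = r dr dθ dz.

The integrand becomes r z, so

    ∭_E (z sqrt(x^2 + y^2)) dV = ∫_{0}^{π} ∫_{0}^{5} ∫_{0}^{5} (r z) · r dz dr dθ.

Inner (z): 25r^2/2.
Middle (r from 0 to 5): 3125/6.
Outer (θ): 3125π/6.

Therefore the triple integral equals 3125π/6.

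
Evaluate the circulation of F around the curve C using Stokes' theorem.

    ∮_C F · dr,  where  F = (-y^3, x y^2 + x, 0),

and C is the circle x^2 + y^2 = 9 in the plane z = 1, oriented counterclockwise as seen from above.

Let S be the flat disk x^2 + y^2 ≤ 9 in the plane z = 1, with upward unit normal n̂ = ẑ. By Stokes' theorem,

    ∮_C F · dr = ∬_S (∇ × F) · n̂ dS = ∬_D (curl F)_z dA,

where D is the disk x^2 + y^2 ≤ 9.

Compute the curl of F = (-y^3, x y^2 + x, 0):
    (∇ × F)_x = ∂F_z/∂y - ∂F_y/∂z = 0,
    (∇ × F)_y = ∂F_x/∂z - ∂F_z/∂x = 0,
    (∇ × F)_z = ∂F_y/∂x - ∂F_x/∂y = 4y^2 + 1.

On z = 1, (curl F)_z = 4y^2 + 1.

Convert to polar (x = r cos θ, y = r sin θ, dA = r dr dθ); the integrand becomes 4r^2sin(θ)^2 + 1, so

    ∬_D (curl F)_z dA = ∫_0^{2π} ∫_0^{3} (4r^2sin(θ)^2 + 1) · r dr dθ.

Inner (r from 0 to 3): 81sin(θ)^2 + 9/2.
Outer (θ from 0 to 2π): 90π.

Therefore ∮_C F · dr = 90π.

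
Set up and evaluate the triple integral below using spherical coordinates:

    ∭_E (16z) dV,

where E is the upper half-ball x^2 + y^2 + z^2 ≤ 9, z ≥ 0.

In spherical coordinates, x = ρ sin(φ) cos(θ), y = ρ sin(φ) sin(θ), z = ρ cos(φ), and dV = ρ^2 sin(φ) dρ dφ dθ.

The integrand becomes 16ρ cos(φ), so

    ∭_E (16z) dV = ∫_{0}^{2π} ∫_{0}^{π/2} ∫_{0}^{3} (16ρ cos(φ)) · ρ^2 sin(φ) dρ dφ dθ.

Inner (ρ): 162sin(2φ).
Middle (φ): 162.
Outer (θ): 324π.

Therefore the triple integral equals 324π.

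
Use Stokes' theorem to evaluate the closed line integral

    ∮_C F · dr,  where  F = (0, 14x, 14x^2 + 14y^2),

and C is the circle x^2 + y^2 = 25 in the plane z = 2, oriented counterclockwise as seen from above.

Let S be the flat disk x^2 + y^2 ≤ 25 in the plane z = 2, with upward unit normal n̂ = ẑ. By Stokes' theorem,

    ∮_C F · dr = ∬_S (∇ × F) · n̂ dS = ∬_D (curl F)_z dA,

where D is the disk x^2 + y^2 ≤ 25.

Compute the curl of F = (0, 14x, 14x^2 + 14y^2):
    (∇ × F)_x = ∂F_z/∂y - ∂F_y/∂z = 28y,
    (∇ × F)_y = ∂F_x/∂z - ∂F_z/∂x = -28x,
    (∇ × F)_z = ∂F_y/∂x - ∂F_x/∂y = 14.

On z = 2, (curl F)_z = 14.

Convert to polar (x = r cos θ, y = r sin θ, dA = r dr dθ); the integrand becomes 14, so

    ∬_D (curl F)_z dA = ∫_0^{2π} ∫_0^{5} (14) · r dr dθ.

Inner (r from 0 to 5): 175.
Outer (θ from 0 to 2π): 350π.

Therefore ∮_C F · dr = 350π.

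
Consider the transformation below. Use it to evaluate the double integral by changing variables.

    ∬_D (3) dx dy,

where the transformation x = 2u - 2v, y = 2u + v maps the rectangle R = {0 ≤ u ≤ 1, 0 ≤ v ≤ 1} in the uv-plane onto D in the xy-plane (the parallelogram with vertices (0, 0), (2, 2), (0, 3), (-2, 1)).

Compute the Jacobian determinant of (x, y) with respect to (u, v):

    ∂(x,y)/∂(u,v) = | 2  -2 | = (2)(1) - (-2)(2) = 6.
                   | 2  1 |

Its absolute value is |J| = 6 (the area scaling factor).

Substituting x = 2u - 2v, y = 2u + v into the integrand,

    3 → 3,

so the integral becomes

    ∬_R (3) · |J| du dv = ∫_0^1 ∫_0^1 (18) dv du.

Inner (v): 18.
Outer (u): 18.

Therefore ∬_D (3) dx dy = 18.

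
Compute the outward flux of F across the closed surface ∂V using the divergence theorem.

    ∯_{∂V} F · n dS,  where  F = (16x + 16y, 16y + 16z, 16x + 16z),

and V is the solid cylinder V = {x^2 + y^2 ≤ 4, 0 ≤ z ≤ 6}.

By the divergence theorem,

    ∯_{∂V} F · n dS = ∭_V (∇ · F) dV.

Compute the divergence:
    ∇ · F = ∂F_x/∂x + ∂F_y/∂y + ∂F_z/∂z = 16 + 16 + 16 = 48.

In cylindrical coordinates, x = r cos(θ), y = r sin(θ), z = z, dV = r dr dθ dz, with 0 ≤ r ≤ 2, 0 ≤ θ ≤ 2π, 0 ≤ z ≤ 6.

The integrand, after substitution and multiplying by the volume element, becomes (48) · r, so

    ∭_V (∇·F) dV = ∫_0^{2π} ∫_0^{2} ∫_0^{6} (48) · r dz dr dθ.

Inner (z from 0 to 6): 288r.
Middle (r from 0 to 2): 576.
Outer (θ from 0 to 2π): 1152π.

Therefore ∯_{∂V} F · n dS = 1152π.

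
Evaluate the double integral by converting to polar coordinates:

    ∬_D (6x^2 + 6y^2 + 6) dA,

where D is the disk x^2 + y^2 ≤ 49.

The region D is 0 ≤ r ≤ 7, 0 ≤ θ ≤ 2π in polar coordinates, where x = r cos(θ), y = r sin(θ), and dA = r dr dθ.

Under the substitution, the integrand becomes 6r^2 + 6, so

    ∬_D (6x^2 + 6y^2 + 6) dA = ∫_{0}^{2π} ∫_{0}^{7} (6r^2 + 6) · r dr dθ.

Inner integral (in r): ∫_{0}^{7} (6r^2 + 6) · r dr = 7497/2.

Outer integral (in θ): ∫_{0}^{2π} (7497/2) dθ = 7497π.

Therefore ∬_D (6x^2 + 6y^2 + 6) dA = 7497π.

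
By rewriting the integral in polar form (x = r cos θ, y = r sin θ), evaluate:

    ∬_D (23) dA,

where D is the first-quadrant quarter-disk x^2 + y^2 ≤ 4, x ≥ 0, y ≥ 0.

The region D is 0 ≤ r ≤ 2, 0 ≤ θ ≤ π/2 in polar coordinates, where x = r cos(θ), y = r sin(θ), and dA = r dr dθ.

Under the substitution, the integrand becomes 23, so

    ∬_D (23) dA = ∫_{0}^{π/2} ∫_{0}^{2} (23) · r dr dθ.

Inner integral (in r): ∫_{0}^{2} (23) · r dr = 46.

Outer integral (in θ): ∫_{0}^{π/2} (46) dθ = 23π.

Therefore ∬_D (23) dA = 23π.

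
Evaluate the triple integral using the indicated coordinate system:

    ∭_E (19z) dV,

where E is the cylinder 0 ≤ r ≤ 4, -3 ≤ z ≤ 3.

In cylindrical coordinates, x = r cos(θ), y = r sin(θ), z = z, and dV = r dr dθ dz.

The integrand becomes 19z, so

    ∭_E (19z) dV = ∫_{0}^{2π} ∫_{0}^{4} ∫_{-3}^{3} (19z) · r dz dr dθ.

Inner (z): 0.
Middle (r from 0 to 4): 0.
Outer (θ): 0.

Therefore the triple integral equals 0.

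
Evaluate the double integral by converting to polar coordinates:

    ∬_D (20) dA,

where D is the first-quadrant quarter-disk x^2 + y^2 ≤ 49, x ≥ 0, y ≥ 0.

The region D is 0 ≤ r ≤ 7, 0 ≤ θ ≤ π/2 in polar coordinates, where x = r cos(θ), y = r sin(θ), and dA = r dr dθ.

Under the substitution, the integrand becomes 20, so

    ∬_D (20) dA = ∫_{0}^{π/2} ∫_{0}^{7} (20) · r dr dθ.

Inner integral (in r): ∫_{0}^{7} (20) · r dr = 490.

Outer integral (in θ): ∫_{0}^{π/2} (490) dθ = 245π.

Therefore ∬_D (20) dA = 245π.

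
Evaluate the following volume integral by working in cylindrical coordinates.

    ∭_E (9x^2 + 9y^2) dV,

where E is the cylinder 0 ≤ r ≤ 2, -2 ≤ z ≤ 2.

In cylindrical coordinates, x = r cos(θ), y = r sin(θ), z = z, and dV = r dr dθ dz.

The integrand becomes 9r^2, so

    ∭_E (9x^2 + 9y^2) dV = ∫_{0}^{2π} ∫_{0}^{2} ∫_{-2}^{2} (9r^2) · r dz dr dθ.

Inner (z): 36r^3.
Middle (r from 0 to 2): 144.
Outer (θ): 288π.

Therefore the triple integral equals 288π.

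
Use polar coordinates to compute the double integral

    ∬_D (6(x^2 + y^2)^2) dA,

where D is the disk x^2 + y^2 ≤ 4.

The region D is 0 ≤ r ≤ 2, 0 ≤ θ ≤ 2π in polar coordinates, where x = r cos(θ), y = r sin(θ), and dA = r dr dθ.

Under the substitution, the integrand becomes 6r^4, so

    ∬_D (6(x^2 + y^2)^2) dA = ∫_{0}^{2π} ∫_{0}^{2} (6r^4) · r dr dθ.

Inner integral (in r): ∫_{0}^{2} (6r^4) · r dr = 64.

Outer integral (in θ): ∫_{0}^{2π} (64) dθ = 128π.

Therefore ∬_D (6(x^2 + y^2)^2) dA = 128π.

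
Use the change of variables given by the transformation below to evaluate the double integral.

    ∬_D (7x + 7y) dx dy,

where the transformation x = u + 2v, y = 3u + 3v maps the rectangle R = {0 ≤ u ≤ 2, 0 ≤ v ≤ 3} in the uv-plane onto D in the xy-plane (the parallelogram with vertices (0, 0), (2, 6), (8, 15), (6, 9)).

Compute the Jacobian determinant of (x, y) with respect to (u, v):

    ∂(x,y)/∂(u,v) = | 1  2 | = (1)(3) - (2)(3) = -3.
                   | 3  3 |

Its absolute value is |J| = 3 (the area scaling factor).

Substituting x = u + 2v, y = 3u + 3v into the integrand,

    7x + 7y → 28u + 35v,

so the integral becomes

    ∬_R (28u + 35v) · |J| du dv = ∫_0^2 ∫_0^3 (84u + 105v) dv du.

Inner (v): 252u + 945/2.
Outer (u): 1449.

Therefore ∬_D (7x + 7y) dx dy = 1449.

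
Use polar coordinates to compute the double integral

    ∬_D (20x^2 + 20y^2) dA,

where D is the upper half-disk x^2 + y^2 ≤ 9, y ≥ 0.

The region D is 0 ≤ r ≤ 3, 0 ≤ θ ≤ π in polar coordinates, where x = r cos(θ), y = r sin(θ), and dA = r dr dθ.

Under the substitution, the integrand becomes 20r^2, so

    ∬_D (20x^2 + 20y^2) dA = ∫_{0}^{π} ∫_{0}^{3} (20r^2) · r dr dθ.

Inner integral (in r): ∫_{0}^{3} (20r^2) · r dr = 405.

Outer integral (in θ): ∫_{0}^{π} (405) dθ = 405π.

Therefore ∬_D (20x^2 + 20y^2) dA = 405π.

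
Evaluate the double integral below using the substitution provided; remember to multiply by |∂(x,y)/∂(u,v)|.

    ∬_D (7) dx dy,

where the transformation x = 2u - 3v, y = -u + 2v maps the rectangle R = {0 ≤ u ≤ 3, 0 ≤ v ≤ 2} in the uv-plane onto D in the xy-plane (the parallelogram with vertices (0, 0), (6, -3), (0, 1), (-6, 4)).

Compute the Jacobian determinant of (x, y) with respect to (u, v):

    ∂(x,y)/∂(u,v) = | 2  -3 | = (2)(2) - (-3)(-1) = 1.
                   | -1  2 |

Its absolute value is |J| = 1 (the area scaling factor).

Substituting x = 2u - 3v, y = -u + 2v into the integrand,

    7 → 7,

so the integral becomes

    ∬_R (7) · |J| du dv = ∫_0^3 ∫_0^2 (7) dv du.

Inner (v): 14.
Outer (u): 42.

Therefore ∬_D (7) dx dy = 42.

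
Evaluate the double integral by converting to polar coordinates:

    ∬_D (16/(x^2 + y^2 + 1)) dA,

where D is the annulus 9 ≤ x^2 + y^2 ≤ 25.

The region D is 3 ≤ r ≤ 5, 0 ≤ θ ≤ 2π in polar coordinates, where x = r cos(θ), y = r sin(θ), and dA = r dr dθ.

Under the substitution, the integrand becomes 16/(r^2 + 1), so

    ∬_D (16/(x^2 + y^2 + 1)) dA = ∫_{0}^{2π} ∫_{3}^{5} (16/(r^2 + 1)) · r dr dθ.

Inner integral (in r): ∫_{3}^{5} (16/(r^2 + 1)) · r dr = log(815730721/390625).

Outer integral (in θ): ∫_{0}^{2π} (log(815730721/390625)) dθ = log((815730721/390625)^(2π)).

Therefore ∬_D (16/(x^2 + y^2 + 1)) dA = log((815730721/390625)^(2π)).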